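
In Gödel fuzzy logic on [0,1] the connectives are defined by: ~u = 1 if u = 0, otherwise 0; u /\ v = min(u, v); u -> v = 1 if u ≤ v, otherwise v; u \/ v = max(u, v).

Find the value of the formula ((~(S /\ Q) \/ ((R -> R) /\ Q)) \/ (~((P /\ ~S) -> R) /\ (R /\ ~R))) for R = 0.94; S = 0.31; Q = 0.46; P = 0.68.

0.46

(S /\ Q) = min(0.31, 0.46) = 0.31
~(S /\ Q): Gödel ¬ of 0.31 = 0 (operand ≠ 0)
(R -> R): 0.94 ≤ 0.94, so result = 1
((R -> R) /\ Q) = min(1, 0.46) = 0.46
(~(S /\ Q) \/ ((R -> R) /\ Q)) = max(0, 0.46) = 0.46
~S: Gödel ¬ of 0.31 = 0 (operand ≠ 0)
(P /\ ~S) = min(0.68, 0) = 0
((P /\ ~S) -> R): 0 ≤ 0.94, so result = 1
~((P /\ ~S) -> R): Gödel ¬ of 1 = 0 (operand ≠ 0)
~R: Gödel ¬ of 0.94 = 0 (operand ≠ 0)
(R /\ ~R) = min(0.94, 0) = 0
(~((P /\ ~S) -> R) /\ (R /\ ~R)) = min(0, 0) = 0
((~(S /\ Q) \/ ((R -> R) /\ Q)) \/ (~((P /\ ~S) -> R) /\ (R /\ ~R))) = max(0.46, 0) = 0.46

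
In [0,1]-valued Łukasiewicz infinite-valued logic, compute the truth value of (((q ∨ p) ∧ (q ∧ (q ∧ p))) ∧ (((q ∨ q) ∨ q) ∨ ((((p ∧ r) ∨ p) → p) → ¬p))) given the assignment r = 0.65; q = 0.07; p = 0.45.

(q ∨ p) = max(0.07, 0.45) = 0.45
(q ∧ p) = min(0.07, 0.45) = 0.07
(q ∧ (q ∧ p)) = min(0.07, 0.07) = 0.07
((q ∨ p) ∧ (q ∧ (q ∧ p))) = min(0.45, 0.07) = 0.07
(q ∨ q) = max(0.07, 0.07) = 0.07
((q ∨ q) ∨ q) = max(0.07, 0.07) = 0.07
(p ∧ r) = min(0.45, 0.65) = 0.45
((p ∧ r) ∨ p) = max(0.45, 0.45) = 0.45
(((p ∧ r) ∨ p) → p): min(1, 1 − 0.45 + 0.45) = 1
¬p: Łukasiewicz ¬ gives 1 − 0.45 = 0.55
((((p ∧ r) ∨ p) → p) → ¬p): min(1, 1 − 1 + 0.55) = 0.55
(((q ∨ q) ∨ q) ∨ ((((p ∧ r) ∨ p) → p) → ¬p)) = max(0.07, 0.55) = 0.55
(((q ∨ p) ∧ (q ∧ (q ∧ p))) ∧ (((q ∨ q) ∨ q) ∨ ((((p ∧ r) ∨ p) → p) → ¬p))) = min(0.07, 0.55) = 0.07

0.07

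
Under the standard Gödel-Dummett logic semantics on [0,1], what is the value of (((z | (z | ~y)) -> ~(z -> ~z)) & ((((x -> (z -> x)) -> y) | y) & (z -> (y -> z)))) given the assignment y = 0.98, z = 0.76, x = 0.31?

0.98

~y: Gödel ¬ of 0.98 = 0 (operand ≠ 0)
(z | ~y) = max(0.76, 0) = 0.76
(z | (z | ~y)) = max(0.76, 0.76) = 0.76
~z: Gödel ¬ of 0.76 = 0 (operand ≠ 0)
(z -> ~z): 0.76 > 0, so result = 0
~(z -> ~z): Gödel ¬ of 0 = 1 (operand is 0)
((z | (z | ~y)) -> ~(z -> ~z)): 0.76 ≤ 1, so result = 1
(z -> x): 0.76 > 0.31, so result = 0.31
(x -> (z -> x)): 0.31 ≤ 0.31, so result = 1
((x -> (z -> x)) -> y): 1 > 0.98, so result = 0.98
(((x -> (z -> x)) -> y) | y) = max(0.98, 0.98) = 0.98
(y -> z): 0.98 > 0.76, so result = 0.76
(z -> (y -> z)): 0.76 ≤ 0.76, so result = 1
((((x -> (z -> x)) -> y) | y) & (z -> (y -> z))) = min(0.98, 1) = 0.98
(((z | (z | ~y)) -> ~(z -> ~z)) & ((((x -> (z -> x)) -> y) | y) & (z -> (y -> z)))) = min(1, 0.98) = 0.98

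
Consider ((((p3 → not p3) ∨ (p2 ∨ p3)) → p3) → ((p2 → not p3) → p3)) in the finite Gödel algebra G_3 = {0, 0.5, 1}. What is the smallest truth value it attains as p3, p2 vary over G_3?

The minimum is attained at p3 = 0.5, p2 = 0:
  not p3: Gödel ¬ of 0.5 = 0 (operand ≠ 0)
  (p3 → not p3): 0.5 > 0, so result = 0
  (p2 ∨ p3) = max(0, 0.5) = 0.5
  ((p3 → not p3) ∨ (p2 ∨ p3)) = max(0, 0.5) = 0.5
  (((p3 → not p3) ∨ (p2 ∨ p3)) → p3): 0.5 ≤ 0.5, so result = 1
  not p3: Gödel ¬ of 0.5 = 0 (operand ≠ 0)
  (p2 → not p3): 0 ≤ 0, so result = 1
  ((p2 → not p3) → p3): 1 > 0.5, so result = 0.5
  ((((p3 → not p3) ∨ (p2 ∨ p3)) → p3) → ((p2 → not p3) → p3)): 1 > 0.5, so result = 0.5
Checking all 9 assignments confirms none give a value below 0.50.

0.50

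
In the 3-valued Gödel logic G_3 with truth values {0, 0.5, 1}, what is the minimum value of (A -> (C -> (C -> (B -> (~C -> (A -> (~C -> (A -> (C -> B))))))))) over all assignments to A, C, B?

Every assignment gives 1. For instance at A = 0, C = 0, B = 0:
  ~C: Gödel ¬ of 0 = 1 (operand is 0)
  ~C: Gödel ¬ of 0 = 1 (operand is 0)
  (C -> B): 0 ≤ 0, so result = 1
  (A -> (C -> B)): 0 ≤ 1, so result = 1
  (~C -> (A -> (C -> B))): 1 ≤ 1, so result = 1
  (A -> (~C -> (A -> (C -> B)))): 0 ≤ 1, so result = 1
  (~C -> (A -> (~C -> (A -> (C -> B))))): 1 ≤ 1, so result = 1
  (B -> (~C -> (A -> (~C -> (A -> (C -> B)))))): 0 ≤ 1, so result = 1
  (C -> (B -> (~C -> (A -> (~C -> (A -> (C -> B))))))): 0 ≤ 1, so result = 1
  (C -> (C -> (B -> (~C -> (A -> (~C -> (A -> (C -> B)))))))): 0 ≤ 1, so result = 1
  (A -> (C -> (C -> (B -> (~C -> (A -> (~C -> (A -> (C -> B))))))))): 0 ≤ 1, so result = 1
All 27 assignments give value 1 — the formula is a G_3-tautology.

1.00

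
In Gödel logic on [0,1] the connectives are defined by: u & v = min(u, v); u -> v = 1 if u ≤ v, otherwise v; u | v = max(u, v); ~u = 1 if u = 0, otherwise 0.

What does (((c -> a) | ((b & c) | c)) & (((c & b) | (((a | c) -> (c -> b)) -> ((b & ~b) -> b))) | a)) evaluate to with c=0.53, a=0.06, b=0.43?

0.53

(c -> a): 0.53 > 0.06, so result = 0.06
(b & c) = min(0.43, 0.53) = 0.43
((b & c) | c) = max(0.43, 0.53) = 0.53
((c -> a) | ((b & c) | c)) = max(0.06, 0.53) = 0.53
(c & b) = min(0.53, 0.43) = 0.43
(a | c) = max(0.06, 0.53) = 0.53
(c -> b): 0.53 > 0.43, so result = 0.43
((a | c) -> (c -> b)): 0.53 > 0.43, so result = 0.43
~b: Gödel ¬ of 0.43 = 0 (operand ≠ 0)
(b & ~b) = min(0.43, 0) = 0
((b & ~b) -> b): 0 ≤ 0.43, so result = 1
(((a | c) -> (c -> b)) -> ((b & ~b) -> b)): 0.43 ≤ 1, so result = 1
((c & b) | (((a | c) -> (c -> b)) -> ((b & ~b) -> b))) = max(0.43, 1) = 1
(((c & b) | (((a | c) -> (c -> b)) -> ((b & ~b) -> b))) | a) = max(1, 0.06) = 1
(((c -> a) | ((b & c) | c)) & (((c & b) | (((a | c) -> (c -> b)) -> ((b & ~b) -> b))) | a)) = min(0.53, 1) = 0.53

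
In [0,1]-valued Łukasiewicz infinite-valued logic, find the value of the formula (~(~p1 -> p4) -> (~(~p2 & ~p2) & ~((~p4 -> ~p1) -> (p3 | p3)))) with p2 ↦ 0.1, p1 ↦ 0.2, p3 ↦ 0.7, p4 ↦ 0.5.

0.80

~p1: Łukasiewicz ¬ gives 1 − 0.2 = 0.8
(~p1 -> p4): min(1, 1 − 0.8 + 0.5) = 0.7
~(~p1 -> p4): Łukasiewicz ¬ gives 1 − 0.7 = 0.3
~p2: Łukasiewicz ¬ gives 1 − 0.1 = 0.9
~p2: Łukasiewicz ¬ gives 1 − 0.1 = 0.9
(~p2 & ~p2) = min(0.9, 0.9) = 0.9
~(~p2 & ~p2): Łukasiewicz ¬ gives 1 − 0.9 = 0.1
~p4: Łukasiewicz ¬ gives 1 − 0.5 = 0.5
~p1: Łukasiewicz ¬ gives 1 − 0.2 = 0.8
(~p4 -> ~p1): min(1, 1 − 0.5 + 0.8) = 1
(p3 | p3) = max(0.7, 0.7) = 0.7
((~p4 -> ~p1) -> (p3 | p3)): min(1, 1 − 1 + 0.7) = 0.7
~((~p4 -> ~p1) -> (p3 | p3)): Łukasiewicz ¬ gives 1 − 0.7 = 0.3
(~(~p2 & ~p2) & ~((~p4 -> ~p1) -> (p3 | p3))) = min(0.1, 0.3) = 0.1
(~(~p1 -> p4) -> (~(~p2 & ~p2) & ~((~p4 -> ~p1) -> (p3 | p3)))): min(1, 1 − 0.3 + 0.1) = 0.8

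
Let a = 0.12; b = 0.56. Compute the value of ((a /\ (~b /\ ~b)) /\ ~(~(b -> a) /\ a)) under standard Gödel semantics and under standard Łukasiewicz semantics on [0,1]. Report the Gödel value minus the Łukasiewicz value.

-0.12

Gödel evaluation:
  ~b: Gödel ¬ of 0.56 = 0 (operand ≠ 0)
  ~b: Gödel ¬ of 0.56 = 0 (operand ≠ 0)
  (~b /\ ~b) = min(0, 0) = 0
  (a /\ (~b /\ ~b)) = min(0.12, 0) = 0
  (b -> a): 0.56 > 0.12, so result = 0.12
  ~(b -> a): Gödel ¬ of 0.12 = 0 (operand ≠ 0)
  (~(b -> a) /\ a) = min(0, 0.12) = 0
  ~(~(b -> a) /\ a): Gödel ¬ of 0 = 1 (operand is 0)
  ((a /\ (~b /\ ~b)) /\ ~(~(b -> a) /\ a)) = min(0, 1) = 0
  Gödel value = 0
Łukasiewicz evaluation:
  ~b: Łukasiewicz ¬ gives 1 − 0.56 = 0.44
  ~b: Łukasiewicz ¬ gives 1 − 0.56 = 0.44
  (~b /\ ~b) = min(0.44, 0.44) = 0.44
  (a /\ (~b /\ ~b)) = min(0.12, 0.44) = 0.12
  (b -> a): min(1, 1 − 0.56 + 0.12) = 0.56
  ~(b -> a): Łukasiewicz ¬ gives 1 − 0.56 = 0.44
  (~(b -> a) /\ a) = min(0.44, 0.12) = 0.12
  ~(~(b -> a) /\ a): Łukasiewicz ¬ gives 1 − 0.12 = 0.88
  ((a /\ (~b /\ ~b)) /\ ~(~(b -> a) /\ a)) = min(0.12, 0.88) = 0.12
  Łukasiewicz value = 0.12
Difference: 0 − 0.12 = -0.12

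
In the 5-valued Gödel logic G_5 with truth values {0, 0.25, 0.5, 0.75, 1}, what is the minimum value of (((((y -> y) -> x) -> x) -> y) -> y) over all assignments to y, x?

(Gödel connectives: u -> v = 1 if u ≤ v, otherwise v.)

1.00

Every assignment gives 1. For instance at y = 0, x = 0:
  (y -> y): 0 ≤ 0, so result = 1
  ((y -> y) -> x): 1 > 0, so result = 0
  (((y -> y) -> x) -> x): 0 ≤ 0, so result = 1
  ((((y -> y) -> x) -> x) -> y): 1 > 0, so result = 0
  (((((y -> y) -> x) -> x) -> y) -> y): 0 ≤ 0, so result = 1
All 25 assignments give value 1 — the formula is a G_5-tautology.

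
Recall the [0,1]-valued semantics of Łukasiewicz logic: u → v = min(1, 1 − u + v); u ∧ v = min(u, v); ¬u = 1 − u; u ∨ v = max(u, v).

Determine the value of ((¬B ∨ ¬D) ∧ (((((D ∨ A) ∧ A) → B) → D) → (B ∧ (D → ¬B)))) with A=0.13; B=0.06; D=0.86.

¬B: Łukasiewicz ¬ gives 1 − 0.06 = 0.94
¬D: Łukasiewicz ¬ gives 1 − 0.86 = 0.14
(¬B ∨ ¬D) = max(0.94, 0.14) = 0.94
(D ∨ A) = max(0.86, 0.13) = 0.86
((D ∨ A) ∧ A) = min(0.86, 0.13) = 0.13
(((D ∨ A) ∧ A) → B): min(1, 1 − 0.13 + 0.06) = 0.93
((((D ∨ A) ∧ A) → B) → D): min(1, 1 − 0.93 + 0.86) = 0.93
¬B: Łukasiewicz ¬ gives 1 − 0.06 = 0.94
(D → ¬B): min(1, 1 − 0.86 + 0.94) = 1
(B ∧ (D → ¬B)) = min(0.06, 1) = 0.06
(((((D ∨ A) ∧ A) → B) → D) → (B ∧ (D → ¬B))): min(1, 1 − 0.93 + 0.06) = 0.13
((¬B ∨ ¬D) ∧ (((((D ∨ A) ∧ A) → B) → D) → (B ∧ (D → ¬B)))) = min(0.94, 0.13) = 0.13

0.13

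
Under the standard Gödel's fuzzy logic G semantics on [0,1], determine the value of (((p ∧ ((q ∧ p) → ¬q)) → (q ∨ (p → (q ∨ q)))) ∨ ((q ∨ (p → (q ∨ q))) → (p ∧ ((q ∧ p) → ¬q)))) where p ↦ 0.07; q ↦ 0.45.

(q ∧ p) = min(0.45, 0.07) = 0.07
¬q: Gödel ¬ of 0.45 = 0 (operand ≠ 0)
((q ∧ p) → ¬q): 0.07 > 0, so result = 0
(p ∧ ((q ∧ p) → ¬q)) = min(0.07, 0) = 0
(q ∨ q) = max(0.45, 0.45) = 0.45
(p → (q ∨ q)): 0.07 ≤ 0.45, so result = 1
(q ∨ (p → (q ∨ q))) = max(0.45, 1) = 1
((p ∧ ((q ∧ p) → ¬q)) → (q ∨ (p → (q ∨ q)))): 0 ≤ 1, so result = 1
(q ∨ q) = max(0.45, 0.45) = 0.45
(p → (q ∨ q)): 0.07 ≤ 0.45, so result = 1
(q ∨ (p → (q ∨ q))) = max(0.45, 1) = 1
(q ∧ p) = min(0.45, 0.07) = 0.07
¬q: Gödel ¬ of 0.45 = 0 (operand ≠ 0)
((q ∧ p) → ¬q): 0.07 > 0, so result = 0
(p ∧ ((q ∧ p) → ¬q)) = min(0.07, 0) = 0
((q ∨ (p → (q ∨ q))) → (p ∧ ((q ∧ p) → ¬q))): 1 > 0, so result = 0
(((p ∧ ((q ∧ p) → ¬q)) → (q ∨ (p → (q ∨ q)))) ∨ ((q ∨ (p → (q ∨ q))) → (p ∧ ((q ∧ p) → ¬q)))) = max(1, 0) = 1

1.00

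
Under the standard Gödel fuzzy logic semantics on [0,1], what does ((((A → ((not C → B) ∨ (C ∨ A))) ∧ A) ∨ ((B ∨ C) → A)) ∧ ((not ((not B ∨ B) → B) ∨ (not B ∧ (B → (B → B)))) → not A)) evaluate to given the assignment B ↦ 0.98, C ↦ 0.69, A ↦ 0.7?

not C: Gödel ¬ of 0.69 = 0 (operand ≠ 0)
(not C → B): 0 ≤ 0.98, so result = 1
(C ∨ A) = max(0.69, 0.7) = 0.7
((not C → B) ∨ (C ∨ A)) = max(1, 0.7) = 1
(A → ((not C → B) ∨ (C ∨ A))): 0.7 ≤ 1, so result = 1
((A → ((not C → B) ∨ (C ∨ A))) ∧ A) = min(1, 0.7) = 0.7
(B ∨ C) = max(0.98, 0.69) = 0.98
((B ∨ C) → A): 0.98 > 0.7, so result = 0.7
(((A → ((not C → B) ∨ (C ∨ A))) ∧ A) ∨ ((B ∨ C) → A)) = max(0.7, 0.7) = 0.7
not B: Gödel ¬ of 0.98 = 0 (operand ≠ 0)
(not B ∨ B) = max(0, 0.98) = 0.98
((not B ∨ B) → B): 0.98 ≤ 0.98, so result = 1
not ((not B ∨ B) → B): Gödel ¬ of 1 = 0 (operand ≠ 0)
not B: Gödel ¬ of 0.98 = 0 (operand ≠ 0)
(B → B): 0.98 ≤ 0.98, so result = 1
(B → (B → B)): 0.98 ≤ 1, so result = 1
(not B ∧ (B → (B → B))) = min(0, 1) = 0
(not ((not B ∨ B) → B) ∨ (not B ∧ (B → (B → B)))) = max(0, 0) = 0
not A: Gödel ¬ of 0.7 = 0 (operand ≠ 0)
((not ((not B ∨ B) → B) ∨ (not B ∧ (B → (B → B)))) → not A): 0 ≤ 0, so result = 1
((((A → ((not C → B) ∨ (C ∨ A))) ∧ A) ∨ ((B ∨ C) → A)) ∧ ((not ((not B ∨ B) → B) ∨ (not B ∧ (B → (B → B)))) → not A)) = min(0.7, 1) = 0.7

0.70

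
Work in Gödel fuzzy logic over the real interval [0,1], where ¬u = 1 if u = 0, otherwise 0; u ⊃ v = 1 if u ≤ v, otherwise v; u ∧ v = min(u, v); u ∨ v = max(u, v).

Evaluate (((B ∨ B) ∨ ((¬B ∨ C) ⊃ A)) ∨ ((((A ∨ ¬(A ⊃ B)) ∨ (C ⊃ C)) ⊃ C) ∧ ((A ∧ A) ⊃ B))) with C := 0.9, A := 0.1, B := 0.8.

(B ∨ B) = max(0.8, 0.8) = 0.8
¬B: Gödel ¬ of 0.8 = 0 (operand ≠ 0)
(¬B ∨ C) = max(0, 0.9) = 0.9
((¬B ∨ C) ⊃ A): 0.9 > 0.1, so result = 0.1
((B ∨ B) ∨ ((¬B ∨ C) ⊃ A)) = max(0.8, 0.1) = 0.8
(A ⊃ B): 0.1 ≤ 0.8, so result = 1
¬(A ⊃ B): Gödel ¬ of 1 = 0 (operand ≠ 0)
(A ∨ ¬(A ⊃ B)) = max(0.1, 0) = 0.1
(C ⊃ C): 0.9 ≤ 0.9, so result = 1
((A ∨ ¬(A ⊃ B)) ∨ (C ⊃ C)) = max(0.1, 1) = 1
(((A ∨ ¬(A ⊃ B)) ∨ (C ⊃ C)) ⊃ C): 1 > 0.9, so result = 0.9
(A ∧ A) = min(0.1, 0.1) = 0.1
((A ∧ A) ⊃ B): 0.1 ≤ 0.8, so result = 1
((((A ∨ ¬(A ⊃ B)) ∨ (C ⊃ C)) ⊃ C) ∧ ((A ∧ A) ⊃ B)) = min(0.9, 1) = 0.9
(((B ∨ B) ∨ ((¬B ∨ C) ⊃ A)) ∨ ((((A ∨ ¬(A ⊃ B)) ∨ (C ⊃ C)) ⊃ C) ∧ ((A ∧ A) ⊃ B))) = max(0.8, 0.9) = 0.9

0.90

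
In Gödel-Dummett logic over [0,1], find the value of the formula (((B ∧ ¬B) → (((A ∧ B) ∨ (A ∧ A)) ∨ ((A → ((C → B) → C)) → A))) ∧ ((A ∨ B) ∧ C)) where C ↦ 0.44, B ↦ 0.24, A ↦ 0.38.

¬B: Gödel ¬ of 0.24 = 0 (operand ≠ 0)
(B ∧ ¬B) = min(0.24, 0) = 0
(A ∧ B) = min(0.38, 0.24) = 0.24
(A ∧ A) = min(0.38, 0.38) = 0.38
((A ∧ B) ∨ (A ∧ A)) = max(0.24, 0.38) = 0.38
(C → B): 0.44 > 0.24, so result = 0.24
((C → B) → C): 0.24 ≤ 0.44, so result = 1
(A → ((C → B) → C)): 0.38 ≤ 1, so result = 1
((A → ((C → B) → C)) → A): 1 > 0.38, so result = 0.38
(((A ∧ B) ∨ (A ∧ A)) ∨ ((A → ((C → B) → C)) → A)) = max(0.38, 0.38) = 0.38
((B ∧ ¬B) → (((A ∧ B) ∨ (A ∧ A)) ∨ ((A → ((C → B) → C)) → A))): 0 ≤ 0.38, so result = 1
(A ∨ B) = max(0.38, 0.24) = 0.38
((A ∨ B) ∧ C) = min(0.38, 0.44) = 0.38
(((B ∧ ¬B) → (((A ∧ B) ∨ (A ∧ A)) ∨ ((A → ((C → B) → C)) → A))) ∧ ((A ∨ B) ∧ C)) = min(1, 0.38) = 0.38

0.38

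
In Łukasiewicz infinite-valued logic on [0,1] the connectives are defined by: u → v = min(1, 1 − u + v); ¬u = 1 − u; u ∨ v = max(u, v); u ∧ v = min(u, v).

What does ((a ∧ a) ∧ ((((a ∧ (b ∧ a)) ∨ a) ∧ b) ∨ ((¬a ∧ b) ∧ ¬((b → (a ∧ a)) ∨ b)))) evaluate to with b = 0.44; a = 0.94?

0.44

(a ∧ a) = min(0.94, 0.94) = 0.94
(b ∧ a) = min(0.44, 0.94) = 0.44
(a ∧ (b ∧ a)) = min(0.94, 0.44) = 0.44
((a ∧ (b ∧ a)) ∨ a) = max(0.44, 0.94) = 0.94
(((a ∧ (b ∧ a)) ∨ a) ∧ b) = min(0.94, 0.44) = 0.44
¬a: Łukasiewicz ¬ gives 1 − 0.94 = 0.06
(¬a ∧ b) = min(0.06, 0.44) = 0.06
(a ∧ a) = min(0.94, 0.94) = 0.94
(b → (a ∧ a)): min(1, 1 − 0.44 + 0.94) = 1
((b → (a ∧ a)) ∨ b) = max(1, 0.44) = 1
¬((b → (a ∧ a)) ∨ b): Łukasiewicz ¬ gives 1 − 1 = 0
((¬a ∧ b) ∧ ¬((b → (a ∧ a)) ∨ b)) = min(0.06, 0) = 0
((((a ∧ (b ∧ a)) ∨ a) ∧ b) ∨ ((¬a ∧ b) ∧ ¬((b → (a ∧ a)) ∨ b))) = max(0.44, 0) = 0.44
((a ∧ a) ∧ ((((a ∧ (b ∧ a)) ∨ a) ∧ b) ∨ ((¬a ∧ b) ∧ ¬((b → (a ∧ a)) ∨ b)))) = min(0.94, 0.44) = 0.44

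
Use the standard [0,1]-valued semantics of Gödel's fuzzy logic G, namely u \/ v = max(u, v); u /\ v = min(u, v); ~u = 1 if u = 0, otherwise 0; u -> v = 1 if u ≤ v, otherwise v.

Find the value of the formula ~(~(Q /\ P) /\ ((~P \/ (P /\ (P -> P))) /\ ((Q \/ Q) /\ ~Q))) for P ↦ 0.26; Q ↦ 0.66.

1.00

(Q /\ P) = min(0.66, 0.26) = 0.26
~(Q /\ P): Gödel ¬ of 0.26 = 0 (operand ≠ 0)
~P: Gödel ¬ of 0.26 = 0 (operand ≠ 0)
(P -> P): 0.26 ≤ 0.26, so result = 1
(P /\ (P -> P)) = min(0.26, 1) = 0.26
(~P \/ (P /\ (P -> P))) = max(0, 0.26) = 0.26
(Q \/ Q) = max(0.66, 0.66) = 0.66
~Q: Gödel ¬ of 0.66 = 0 (operand ≠ 0)
((Q \/ Q) /\ ~Q) = min(0.66, 0) = 0
((~P \/ (P /\ (P -> P))) /\ ((Q \/ Q) /\ ~Q)) = min(0.26, 0) = 0
(~(Q /\ P) /\ ((~P \/ (P /\ (P -> P))) /\ ((Q \/ Q) /\ ~Q))) = min(0, 0) = 0
~(~(Q /\ P) /\ ((~P \/ (P /\ (P -> P))) /\ ((Q \/ Q) /\ ~Q))): Gödel ¬ of 0 = 1 (operand is 0)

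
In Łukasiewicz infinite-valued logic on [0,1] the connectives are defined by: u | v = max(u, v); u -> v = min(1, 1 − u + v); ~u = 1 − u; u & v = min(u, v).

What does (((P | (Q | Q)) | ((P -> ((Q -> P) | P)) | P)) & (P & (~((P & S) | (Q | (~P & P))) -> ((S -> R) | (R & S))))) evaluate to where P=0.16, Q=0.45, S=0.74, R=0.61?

0.16

(Q | Q) = max(0.45, 0.45) = 0.45
(P | (Q | Q)) = max(0.16, 0.45) = 0.45
(Q -> P): min(1, 1 − 0.45 + 0.16) = 0.71
((Q -> P) | P) = max(0.71, 0.16) = 0.71
(P -> ((Q -> P) | P)): min(1, 1 − 0.16 + 0.71) = 1
((P -> ((Q -> P) | P)) | P) = max(1, 0.16) = 1
((P | (Q | Q)) | ((P -> ((Q -> P) | P)) | P)) = max(0.45, 1) = 1
(P & S) = min(0.16, 0.74) = 0.16
~P: Łukasiewicz ¬ gives 1 − 0.16 = 0.84
(~P & P) = min(0.84, 0.16) = 0.16
(Q | (~P & P)) = max(0.45, 0.16) = 0.45
((P & S) | (Q | (~P & P))) = max(0.16, 0.45) = 0.45
~((P & S) | (Q | (~P & P))): Łukasiewicz ¬ gives 1 − 0.45 = 0.55
(S -> R): min(1, 1 − 0.74 + 0.61) = 0.87
(R & S) = min(0.61, 0.74) = 0.61
((S -> R) | (R & S)) = max(0.87, 0.61) = 0.87
(~((P & S) | (Q | (~P & P))) -> ((S -> R) | (R & S))): min(1, 1 − 0.55 + 0.87) = 1
(P & (~((P & S) | (Q | (~P & P))) -> ((S -> R) | (R & S)))) = min(0.16, 1) = 0.16
(((P | (Q | Q)) | ((P -> ((Q -> P) | P)) | P)) & (P & (~((P & S) | (Q | (~P & P))) -> ((S -> R) | (R & S))))) = min(1, 0.16) = 0.16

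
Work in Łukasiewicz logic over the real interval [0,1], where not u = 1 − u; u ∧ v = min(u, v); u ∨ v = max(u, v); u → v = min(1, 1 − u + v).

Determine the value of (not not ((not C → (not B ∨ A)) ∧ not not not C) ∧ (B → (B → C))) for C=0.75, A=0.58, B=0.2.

0.25

not C: Łukasiewicz ¬ gives 1 − 0.75 = 0.25
not B: Łukasiewicz ¬ gives 1 − 0.2 = 0.8
(not B ∨ A) = max(0.8, 0.58) = 0.8
(not C → (not B ∨ A)): min(1, 1 − 0.25 + 0.8) = 1
not C: Łukasiewicz ¬ gives 1 − 0.75 = 0.25
not not C: Łukasiewicz ¬ gives 1 − 0.25 = 0.75
not not not C: Łukasiewicz ¬ gives 1 − 0.75 = 0.25
((not C → (not B ∨ A)) ∧ not not not C) = min(1, 0.25) = 0.25
not ((not C → (not B ∨ A)) ∧ not not not C): Łukasiewicz ¬ gives 1 − 0.25 = 0.75
not not ((not C → (not B ∨ A)) ∧ not not not C): Łukasiewicz ¬ gives 1 − 0.75 = 0.25
(B → C): min(1, 1 − 0.2 + 0.75) = 1
(B → (B → C)): min(1, 1 − 0.2 + 1) = 1
(not not ((not C → (not B ∨ A)) ∧ not not not C) ∧ (B → (B → C))) = min(0.25, 1) = 0.25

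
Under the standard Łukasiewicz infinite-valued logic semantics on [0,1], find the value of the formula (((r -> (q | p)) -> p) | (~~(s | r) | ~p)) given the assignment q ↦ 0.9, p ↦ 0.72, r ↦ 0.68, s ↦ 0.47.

0.72

(q | p) = max(0.9, 0.72) = 0.9
(r -> (q | p)): min(1, 1 − 0.68 + 0.9) = 1
((r -> (q | p)) -> p): min(1, 1 − 1 + 0.72) = 0.72
(s | r) = max(0.47, 0.68) = 0.68
~(s | r): Łukasiewicz ¬ gives 1 − 0.68 = 0.32
~~(s | r): Łukasiewicz ¬ gives 1 − 0.32 = 0.68
~p: Łukasiewicz ¬ gives 1 − 0.72 = 0.28
(~~(s | r) | ~p) = max(0.68, 0.28) = 0.68
(((r -> (q | p)) -> p) | (~~(s | r) | ~p)) = max(0.72, 0.68) = 0.72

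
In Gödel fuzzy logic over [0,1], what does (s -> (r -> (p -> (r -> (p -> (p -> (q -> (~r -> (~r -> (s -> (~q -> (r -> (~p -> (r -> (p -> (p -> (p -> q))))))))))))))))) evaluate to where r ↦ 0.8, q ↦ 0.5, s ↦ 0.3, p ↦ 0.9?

1.00

~r: Gödel ¬ of 0.8 = 0 (operand ≠ 0)
~r: Gödel ¬ of 0.8 = 0 (operand ≠ 0)
~q: Gödel ¬ of 0.5 = 0 (operand ≠ 0)
~p: Gödel ¬ of 0.9 = 0 (operand ≠ 0)
(p -> q): 0.9 > 0.5, so result = 0.5
(p -> (p -> q)): 0.9 > 0.5, so result = 0.5
(p -> (p -> (p -> q))): 0.9 > 0.5, so result = 0.5
(r -> (p -> (p -> (p -> q)))): 0.8 > 0.5, so result = 0.5
(~p -> (r -> (p -> (p -> (p -> q))))): 0 ≤ 0.5, so result = 1
(r -> (~p -> (r -> (p -> (p -> (p -> q)))))): 0.8 ≤ 1, so result = 1
(~q -> (r -> (~p -> (r -> (p -> (p -> (p -> q))))))): 0 ≤ 1, so result = 1
(s -> (~q -> (r -> (~p -> (r -> (p -> (p -> (p -> q)))))))): 0.3 ≤ 1, so result = 1
(~r -> (s -> (~q -> (r -> (~p -> (r -> (p -> (p -> (p -> q))))))))): 0 ≤ 1, so result = 1
(~r -> (~r -> (s -> (~q -> (r -> (~p -> (r -> (p -> (p -> (p -> q)))))))))): 0 ≤ 1, so result = 1
(q -> (~r -> (~r -> (s -> (~q -> (r -> (~p -> (r -> (p -> (p -> (p -> q))))))))))): 0.5 ≤ 1, so result = 1
(p -> (q -> (~r -> (~r -> (s -> (~q -> (r -> (~p -> (r -> (p -> (p -> (p -> q)))))))))))): 0.9 ≤ 1, so result = 1
(p -> (p -> (q -> (~r -> (~r -> (s -> (~q -> (r -> (~p -> (r -> (p -> (p -> (p -> q))))))))))))): 0.9 ≤ 1, so result = 1
(r -> (p -> (p -> (q -> (~r -> (~r -> (s -> (~q -> (r -> (~p -> (r -> (p -> (p -> (p -> q)))))))))))))): 0.8 ≤ 1, so result = 1
(p -> (r -> (p -> (p -> (q -> (~r -> (~r -> (s -> (~q -> (r -> (~p -> (r -> (p -> (p -> (p -> q))))))))))))))): 0.9 ≤ 1, so result = 1
(r -> (p -> (r -> (p -> (p -> (q -> (~r -> (~r -> (s -> (~q -> (r -> (~p -> (r -> (p -> (p -> (p -> q)))))))))))))))): 0.8 ≤ 1, so result = 1
(s -> (r -> (p -> (r -> (p -> (p -> (q -> (~r -> (~r -> (s -> (~q -> (r -> (~p -> (r -> (p -> (p -> (p -> q))))))))))))))))): 0.3 ≤ 1, so result = 1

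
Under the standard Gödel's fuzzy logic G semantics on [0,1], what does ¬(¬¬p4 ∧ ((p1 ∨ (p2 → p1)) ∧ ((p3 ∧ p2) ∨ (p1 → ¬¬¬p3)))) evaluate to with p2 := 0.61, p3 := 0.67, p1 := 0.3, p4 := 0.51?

0.00

¬p4: Gödel ¬ of 0.51 = 0 (operand ≠ 0)
¬¬p4: Gödel ¬ of 0 = 1 (operand is 0)
(p2 → p1): 0.61 > 0.3, so result = 0.3
(p1 ∨ (p2 → p1)) = max(0.3, 0.3) = 0.3
(p3 ∧ p2) = min(0.67, 0.61) = 0.61
¬p3: Gödel ¬ of 0.67 = 0 (operand ≠ 0)
¬¬p3: Gödel ¬ of 0 = 1 (operand is 0)
¬¬¬p3: Gödel ¬ of 1 = 0 (operand ≠ 0)
(p1 → ¬¬¬p3): 0.3 > 0, so result = 0
((p3 ∧ p2) ∨ (p1 → ¬¬¬p3)) = max(0.61, 0) = 0.61
((p1 ∨ (p2 → p1)) ∧ ((p3 ∧ p2) ∨ (p1 → ¬¬¬p3))) = min(0.3, 0.61) = 0.3
(¬¬p4 ∧ ((p1 ∨ (p2 → p1)) ∧ ((p3 ∧ p2) ∨ (p1 → ¬¬¬p3)))) = min(1, 0.3) = 0.3
¬(¬¬p4 ∧ ((p1 ∨ (p2 → p1)) ∧ ((p3 ∧ p2) ∨ (p1 → ¬¬¬p3)))): Gödel ¬ of 0.3 = 0 (operand ≠ 0)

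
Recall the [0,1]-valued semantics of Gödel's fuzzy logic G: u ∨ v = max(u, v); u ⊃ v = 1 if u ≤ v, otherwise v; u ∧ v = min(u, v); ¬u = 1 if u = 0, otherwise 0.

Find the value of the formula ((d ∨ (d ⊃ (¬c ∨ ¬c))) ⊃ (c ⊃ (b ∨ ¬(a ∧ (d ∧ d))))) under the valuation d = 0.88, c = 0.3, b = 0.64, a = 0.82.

1.00

¬c: Gödel ¬ of 0.3 = 0 (operand ≠ 0)
¬c: Gödel ¬ of 0.3 = 0 (operand ≠ 0)
(¬c ∨ ¬c) = max(0, 0) = 0
(d ⊃ (¬c ∨ ¬c)): 0.88 > 0, so result = 0
(d ∨ (d ⊃ (¬c ∨ ¬c))) = max(0.88, 0) = 0.88
(d ∧ d) = min(0.88, 0.88) = 0.88
(a ∧ (d ∧ d)) = min(0.82, 0.88) = 0.82
¬(a ∧ (d ∧ d)): Gödel ¬ of 0.82 = 0 (operand ≠ 0)
(b ∨ ¬(a ∧ (d ∧ d))) = max(0.64, 0) = 0.64
(c ⊃ (b ∨ ¬(a ∧ (d ∧ d)))): 0.3 ≤ 0.64, so result = 1
((d ∨ (d ⊃ (¬c ∨ ¬c))) ⊃ (c ⊃ (b ∨ ¬(a ∧ (d ∧ d))))): 0.88 ≤ 1, so result = 1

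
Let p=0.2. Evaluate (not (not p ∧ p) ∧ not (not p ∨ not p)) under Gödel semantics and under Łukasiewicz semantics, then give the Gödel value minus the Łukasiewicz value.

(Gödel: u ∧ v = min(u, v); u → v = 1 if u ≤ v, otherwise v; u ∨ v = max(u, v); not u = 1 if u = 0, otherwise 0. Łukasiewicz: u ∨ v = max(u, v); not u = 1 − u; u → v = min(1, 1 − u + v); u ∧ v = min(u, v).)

0.80

Gödel evaluation:
  not p: Gödel ¬ of 0.2 = 0 (operand ≠ 0)
  (not p ∧ p) = min(0, 0.2) = 0
  not (not p ∧ p): Gödel ¬ of 0 = 1 (operand is 0)
  not p: Gödel ¬ of 0.2 = 0 (operand ≠ 0)
  not p: Gödel ¬ of 0.2 = 0 (operand ≠ 0)
  (not p ∨ not p) = max(0, 0) = 0
  not (not p ∨ not p): Gödel ¬ of 0 = 1 (operand is 0)
  (not (not p ∧ p) ∧ not (not p ∨ not p)) = min(1, 1) = 1
  Gödel value = 1
Łukasiewicz evaluation:
  not p: Łukasiewicz ¬ gives 1 − 0.2 = 0.8
  (not p ∧ p) = min(0.8, 0.2) = 0.2
  not (not p ∧ p): Łukasiewicz ¬ gives 1 − 0.2 = 0.8
  not p: Łukasiewicz ¬ gives 1 − 0.2 = 0.8
  not p: Łukasiewicz ¬ gives 1 − 0.2 = 0.8
  (not p ∨ not p) = max(0.8, 0.8) = 0.8
  not (not p ∨ not p): Łukasiewicz ¬ gives 1 − 0.8 = 0.2
  (not (not p ∧ p) ∧ not (not p ∨ not p)) = min(0.8, 0.2) = 0.2
  Łukasiewicz value = 0.2
Difference: 1 − 0.2 = 0.80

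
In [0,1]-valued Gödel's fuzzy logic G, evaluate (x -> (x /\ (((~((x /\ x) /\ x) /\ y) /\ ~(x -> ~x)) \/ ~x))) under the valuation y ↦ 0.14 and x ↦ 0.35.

(x /\ x) = min(0.35, 0.35) = 0.35
((x /\ x) /\ x) = min(0.35, 0.35) = 0.35
~((x /\ x) /\ x): Gödel ¬ of 0.35 = 0 (operand ≠ 0)
(~((x /\ x) /\ x) /\ y) = min(0, 0.14) = 0
~x: Gödel ¬ of 0.35 = 0 (operand ≠ 0)
(x -> ~x): 0.35 > 0, so result = 0
~(x -> ~x): Gödel ¬ of 0 = 1 (operand is 0)
((~((x /\ x) /\ x) /\ y) /\ ~(x -> ~x)) = min(0, 1) = 0
~x: Gödel ¬ of 0.35 = 0 (operand ≠ 0)
(((~((x /\ x) /\ x) /\ y) /\ ~(x -> ~x)) \/ ~x) = max(0, 0) = 0
(x /\ (((~((x /\ x) /\ x) /\ y) /\ ~(x -> ~x)) \/ ~x)) = min(0.35, 0) = 0
(x -> (x /\ (((~((x /\ x) /\ x) /\ y) /\ ~(x -> ~x)) \/ ~x))): 0.35 > 0, so result = 0

0.00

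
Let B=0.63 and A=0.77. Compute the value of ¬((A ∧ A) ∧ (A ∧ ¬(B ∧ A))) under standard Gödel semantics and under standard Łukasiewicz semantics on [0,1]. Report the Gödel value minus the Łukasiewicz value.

Gödel evaluation:
  (A ∧ A) = min(0.77, 0.77) = 0.77
  (B ∧ A) = min(0.63, 0.77) = 0.63
  ¬(B ∧ A): Gödel ¬ of 0.63 = 0 (operand ≠ 0)
  (A ∧ ¬(B ∧ A)) = min(0.77, 0) = 0
  ((A ∧ A) ∧ (A ∧ ¬(B ∧ A))) = min(0.77, 0) = 0
  ¬((A ∧ A) ∧ (A ∧ ¬(B ∧ A))): Gödel ¬ of 0 = 1 (operand is 0)
  Gödel value = 1
Łukasiewicz evaluation:
  (A ∧ A) = min(0.77, 0.77) = 0.77
  (B ∧ A) = min(0.63, 0.77) = 0.63
  ¬(B ∧ A): Łukasiewicz ¬ gives 1 − 0.63 = 0.37
  (A ∧ ¬(B ∧ A)) = min(0.77, 0.37) = 0.37
  ((A ∧ A) ∧ (A ∧ ¬(B ∧ A))) = min(0.77, 0.37) = 0.37
  ¬((A ∧ A) ∧ (A ∧ ¬(B ∧ A))): Łukasiewicz ¬ gives 1 − 0.37 = 0.63
  Łukasiewicz value = 0.63
Difference: 1 − 0.63 = 0.37

0.37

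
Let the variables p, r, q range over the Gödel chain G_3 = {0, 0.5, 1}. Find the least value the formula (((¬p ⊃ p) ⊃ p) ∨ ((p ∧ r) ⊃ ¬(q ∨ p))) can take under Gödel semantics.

0.50

The minimum is attained at p = 0.5, r = 0.5, q = 0:
  ¬p: Gödel ¬ of 0.5 = 0 (operand ≠ 0)
  (¬p ⊃ p): 0 ≤ 0.5, so result = 1
  ((¬p ⊃ p) ⊃ p): 1 > 0.5, so result = 0.5
  (p ∧ r) = min(0.5, 0.5) = 0.5
  (q ∨ p) = max(0, 0.5) = 0.5
  ¬(q ∨ p): Gödel ¬ of 0.5 = 0 (operand ≠ 0)
  ((p ∧ r) ⊃ ¬(q ∨ p)): 0.5 > 0, so result = 0
  (((¬p ⊃ p) ⊃ p) ∨ ((p ∧ r) ⊃ ¬(q ∨ p))) = max(0.5, 0) = 0.5
Checking all 27 assignments confirms none give a value below 0.50.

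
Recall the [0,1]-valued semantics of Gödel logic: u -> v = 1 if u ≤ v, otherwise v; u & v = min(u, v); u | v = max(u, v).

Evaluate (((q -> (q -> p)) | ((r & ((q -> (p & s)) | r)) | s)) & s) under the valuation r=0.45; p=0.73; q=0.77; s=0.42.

(q -> p): 0.77 > 0.73, so result = 0.73
(q -> (q -> p)): 0.77 > 0.73, so result = 0.73
(p & s) = min(0.73, 0.42) = 0.42
(q -> (p & s)): 0.77 > 0.42, so result = 0.42
((q -> (p & s)) | r) = max(0.42, 0.45) = 0.45
(r & ((q -> (p & s)) | r)) = min(0.45, 0.45) = 0.45
((r & ((q -> (p & s)) | r)) | s) = max(0.45, 0.42) = 0.45
((q -> (q -> p)) | ((r & ((q -> (p & s)) | r)) | s)) = max(0.73, 0.45) = 0.73
(((q -> (q -> p)) | ((r & ((q -> (p & s)) | r)) | s)) & s) = min(0.73, 0.42) = 0.42

0.42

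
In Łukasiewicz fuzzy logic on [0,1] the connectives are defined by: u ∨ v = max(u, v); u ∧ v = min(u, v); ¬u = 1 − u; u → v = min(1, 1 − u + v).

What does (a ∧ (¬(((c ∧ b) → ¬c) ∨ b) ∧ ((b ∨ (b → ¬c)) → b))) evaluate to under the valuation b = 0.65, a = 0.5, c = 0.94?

0.35

(c ∧ b) = min(0.94, 0.65) = 0.65
¬c: Łukasiewicz ¬ gives 1 − 0.94 = 0.06
((c ∧ b) → ¬c): min(1, 1 − 0.65 + 0.06) = 0.41
(((c ∧ b) → ¬c) ∨ b) = max(0.41, 0.65) = 0.65
¬(((c ∧ b) → ¬c) ∨ b): Łukasiewicz ¬ gives 1 − 0.65 = 0.35
¬c: Łukasiewicz ¬ gives 1 − 0.94 = 0.06
(b → ¬c): min(1, 1 − 0.65 + 0.06) = 0.41
(b ∨ (b → ¬c)) = max(0.65, 0.41) = 0.65
((b ∨ (b → ¬c)) → b): min(1, 1 − 0.65 + 0.65) = 1
(¬(((c ∧ b) → ¬c) ∨ b) ∧ ((b ∨ (b → ¬c)) → b)) = min(0.35, 1) = 0.35
(a ∧ (¬(((c ∧ b) → ¬c) ∨ b) ∧ ((b ∨ (b → ¬c)) → b))) = min(0.5, 0.35) = 0.35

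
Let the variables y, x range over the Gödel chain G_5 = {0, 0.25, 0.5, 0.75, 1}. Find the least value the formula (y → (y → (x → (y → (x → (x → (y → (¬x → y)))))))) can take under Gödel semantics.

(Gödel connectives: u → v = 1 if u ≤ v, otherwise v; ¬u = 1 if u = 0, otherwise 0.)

Every assignment gives 1. For instance at y = 0, x = 0:
  ¬x: Gödel ¬ of 0 = 1 (operand is 0)
  (¬x → y): 1 > 0, so result = 0
  (y → (¬x → y)): 0 ≤ 0, so result = 1
  (x → (y → (¬x → y))): 0 ≤ 1, so result = 1
  (x → (x → (y → (¬x → y)))): 0 ≤ 1, so result = 1
  (y → (x → (x → (y → (¬x → y))))): 0 ≤ 1, so result = 1
  (x → (y → (x → (x → (y → (¬x → y)))))): 0 ≤ 1, so result = 1
  (y → (x → (y → (x → (x → (y → (¬x → y))))))): 0 ≤ 1, so result = 1
  (y → (y → (x → (y → (x → (x → (y → (¬x → y)))))))): 0 ≤ 1, so result = 1
All 25 assignments give value 1 — the formula is a G_5-tautology.

1.00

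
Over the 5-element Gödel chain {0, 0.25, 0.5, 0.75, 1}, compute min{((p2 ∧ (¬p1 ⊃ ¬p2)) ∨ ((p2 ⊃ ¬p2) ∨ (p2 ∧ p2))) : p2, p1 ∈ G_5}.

0.25

The minimum is attained at p2 = 0.25, p1 = 0:
  ¬p1: Gödel ¬ of 0 = 1 (operand is 0)
  ¬p2: Gödel ¬ of 0.25 = 0 (operand ≠ 0)
  (¬p1 ⊃ ¬p2): 1 > 0, so result = 0
  (p2 ∧ (¬p1 ⊃ ¬p2)) = min(0.25, 0) = 0
  ¬p2: Gödel ¬ of 0.25 = 0 (operand ≠ 0)
  (p2 ⊃ ¬p2): 0.25 > 0, so result = 0
  (p2 ∧ p2) = min(0.25, 0.25) = 0.25
  ((p2 ⊃ ¬p2) ∨ (p2 ∧ p2)) = max(0, 0.25) = 0.25
  ((p2 ∧ (¬p1 ⊃ ¬p2)) ∨ ((p2 ⊃ ¬p2) ∨ (p2 ∧ p2))) = max(0, 0.25) = 0.25
Checking all 25 assignments confirms none give a value below 0.25.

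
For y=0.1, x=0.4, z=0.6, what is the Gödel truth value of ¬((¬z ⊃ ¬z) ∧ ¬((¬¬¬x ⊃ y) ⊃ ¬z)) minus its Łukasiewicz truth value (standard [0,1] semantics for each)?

-0.90

Gödel evaluation:
  ¬z: Gödel ¬ of 0.6 = 0 (operand ≠ 0)
  ¬z: Gödel ¬ of 0.6 = 0 (operand ≠ 0)
  (¬z ⊃ ¬z): 0 ≤ 0, so result = 1
  ¬x: Gödel ¬ of 0.4 = 0 (operand ≠ 0)
  ¬¬x: Gödel ¬ of 0 = 1 (operand is 0)
  ¬¬¬x: Gödel ¬ of 1 = 0 (operand ≠ 0)
  (¬¬¬x ⊃ y): 0 ≤ 0.1, so result = 1
  ¬z: Gödel ¬ of 0.6 = 0 (operand ≠ 0)
  ((¬¬¬x ⊃ y) ⊃ ¬z): 1 > 0, so result = 0
  ¬((¬¬¬x ⊃ y) ⊃ ¬z): Gödel ¬ of 0 = 1 (operand is 0)
  ((¬z ⊃ ¬z) ∧ ¬((¬¬¬x ⊃ y) ⊃ ¬z)) = min(1, 1) = 1
  ¬((¬z ⊃ ¬z) ∧ ¬((¬¬¬x ⊃ y) ⊃ ¬z)): Gödel ¬ of 1 = 0 (operand ≠ 0)
  Gödel value = 0
Łukasiewicz evaluation:
  ¬z: Łukasiewicz ¬ gives 1 − 0.6 = 0.4
  ¬z: Łukasiewicz ¬ gives 1 − 0.6 = 0.4
  (¬z ⊃ ¬z): min(1, 1 − 0.4 + 0.4) = 1
  ¬x: Łukasiewicz ¬ gives 1 − 0.4 = 0.6
  ¬¬x: Łukasiewicz ¬ gives 1 − 0.6 = 0.4
  ¬¬¬x: Łukasiewicz ¬ gives 1 − 0.4 = 0.6
  (¬¬¬x ⊃ y): min(1, 1 − 0.6 + 0.1) = 0.5
  ¬z: Łukasiewicz ¬ gives 1 − 0.6 = 0.4
  ((¬¬¬x ⊃ y) ⊃ ¬z): min(1, 1 − 0.5 + 0.4) = 0.9
  ¬((¬¬¬x ⊃ y) ⊃ ¬z): Łukasiewicz ¬ gives 1 − 0.9 = 0.1
  ((¬z ⊃ ¬z) ∧ ¬((¬¬¬x ⊃ y) ⊃ ¬z)) = min(1, 0.1) = 0.1
  ¬((¬z ⊃ ¬z) ∧ ¬((¬¬¬x ⊃ y) ⊃ ¬z)): Łukasiewicz ¬ gives 1 − 0.1 = 0.9
  Łukasiewicz value = 0.9
Difference: 0 − 0.9 = -0.90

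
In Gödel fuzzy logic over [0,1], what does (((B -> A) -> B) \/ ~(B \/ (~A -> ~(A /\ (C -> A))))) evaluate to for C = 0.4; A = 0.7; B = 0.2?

0.20

(B -> A): 0.2 ≤ 0.7, so result = 1
((B -> A) -> B): 1 > 0.2, so result = 0.2
~A: Gödel ¬ of 0.7 = 0 (operand ≠ 0)
(C -> A): 0.4 ≤ 0.7, so result = 1
(A /\ (C -> A)) = min(0.7, 1) = 0.7
~(A /\ (C -> A)): Gödel ¬ of 0.7 = 0 (operand ≠ 0)
(~A -> ~(A /\ (C -> A))): 0 ≤ 0, so result = 1
(B \/ (~A -> ~(A /\ (C -> A)))) = max(0.2, 1) = 1
~(B \/ (~A -> ~(A /\ (C -> A)))): Gödel ¬ of 1 = 0 (operand ≠ 0)
(((B -> A) -> B) \/ ~(B \/ (~A -> ~(A /\ (C -> A))))) = max(0.2, 0) = 0.2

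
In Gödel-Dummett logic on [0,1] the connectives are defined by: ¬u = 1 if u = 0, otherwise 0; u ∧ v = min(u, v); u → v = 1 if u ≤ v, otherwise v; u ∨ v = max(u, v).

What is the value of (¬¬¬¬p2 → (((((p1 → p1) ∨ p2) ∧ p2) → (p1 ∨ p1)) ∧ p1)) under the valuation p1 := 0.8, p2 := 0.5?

¬p2: Gödel ¬ of 0.5 = 0 (operand ≠ 0)
¬¬p2: Gödel ¬ of 0 = 1 (operand is 0)
¬¬¬p2: Gödel ¬ of 1 = 0 (operand ≠ 0)
¬¬¬¬p2: Gödel ¬ of 0 = 1 (operand is 0)
(p1 → p1): 0.8 ≤ 0.8, so result = 1
((p1 → p1) ∨ p2) = max(1, 0.5) = 1
(((p1 → p1) ∨ p2) ∧ p2) = min(1, 0.5) = 0.5
(p1 ∨ p1) = max(0.8, 0.8) = 0.8
((((p1 → p1) ∨ p2) ∧ p2) → (p1 ∨ p1)): 0.5 ≤ 0.8, so result = 1
(((((p1 → p1) ∨ p2) ∧ p2) → (p1 ∨ p1)) ∧ p1) = min(1, 0.8) = 0.8
(¬¬¬¬p2 → (((((p1 → p1) ∨ p2) ∧ p2) → (p1 ∨ p1)) ∧ p1)): 1 > 0.8, so result = 0.8

0.80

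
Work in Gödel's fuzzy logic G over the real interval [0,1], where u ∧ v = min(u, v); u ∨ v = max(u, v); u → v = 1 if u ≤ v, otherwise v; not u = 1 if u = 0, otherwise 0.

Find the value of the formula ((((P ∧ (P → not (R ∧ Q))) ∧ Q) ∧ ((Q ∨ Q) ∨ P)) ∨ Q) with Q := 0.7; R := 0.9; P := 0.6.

(R ∧ Q) = min(0.9, 0.7) = 0.7
not (R ∧ Q): Gödel ¬ of 0.7 = 0 (operand ≠ 0)
(P → not (R ∧ Q)): 0.6 > 0, so result = 0
(P ∧ (P → not (R ∧ Q))) = min(0.6, 0) = 0
((P ∧ (P → not (R ∧ Q))) ∧ Q) = min(0, 0.7) = 0
(Q ∨ Q) = max(0.7, 0.7) = 0.7
((Q ∨ Q) ∨ P) = max(0.7, 0.6) = 0.7
(((P ∧ (P → not (R ∧ Q))) ∧ Q) ∧ ((Q ∨ Q) ∨ P)) = min(0, 0.7) = 0
((((P ∧ (P → not (R ∧ Q))) ∧ Q) ∧ ((Q ∨ Q) ∨ P)) ∨ Q) = max(0, 0.7) = 0.7

0.70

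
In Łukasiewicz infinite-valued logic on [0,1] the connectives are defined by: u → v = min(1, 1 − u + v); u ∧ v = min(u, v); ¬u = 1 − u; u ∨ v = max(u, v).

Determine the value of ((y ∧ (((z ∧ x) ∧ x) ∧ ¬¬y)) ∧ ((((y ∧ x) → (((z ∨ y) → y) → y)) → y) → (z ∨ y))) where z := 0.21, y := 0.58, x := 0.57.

0.21

(z ∧ x) = min(0.21, 0.57) = 0.21
((z ∧ x) ∧ x) = min(0.21, 0.57) = 0.21
¬y: Łukasiewicz ¬ gives 1 − 0.58 = 0.42
¬¬y: Łukasiewicz ¬ gives 1 − 0.42 = 0.58
(((z ∧ x) ∧ x) ∧ ¬¬y) = min(0.21, 0.58) = 0.21
(y ∧ (((z ∧ x) ∧ x) ∧ ¬¬y)) = min(0.58, 0.21) = 0.21
(y ∧ x) = min(0.58, 0.57) = 0.57
(z ∨ y) = max(0.21, 0.58) = 0.58
((z ∨ y) → y): min(1, 1 − 0.58 + 0.58) = 1
(((z ∨ y) → y) → y): min(1, 1 − 1 + 0.58) = 0.58
((y ∧ x) → (((z ∨ y) → y) → y)): min(1, 1 − 0.57 + 0.58) = 1
(((y ∧ x) → (((z ∨ y) → y) → y)) → y): min(1, 1 − 1 + 0.58) = 0.58
(z ∨ y) = max(0.21, 0.58) = 0.58
((((y ∧ x) → (((z ∨ y) → y) → y)) → y) → (z ∨ y)): min(1, 1 − 0.58 + 0.58) = 1
((y ∧ (((z ∧ x) ∧ x) ∧ ¬¬y)) ∧ ((((y ∧ x) → (((z ∨ y) → y) → y)) → y) → (z ∨ y))) = min(0.21, 1) = 0.21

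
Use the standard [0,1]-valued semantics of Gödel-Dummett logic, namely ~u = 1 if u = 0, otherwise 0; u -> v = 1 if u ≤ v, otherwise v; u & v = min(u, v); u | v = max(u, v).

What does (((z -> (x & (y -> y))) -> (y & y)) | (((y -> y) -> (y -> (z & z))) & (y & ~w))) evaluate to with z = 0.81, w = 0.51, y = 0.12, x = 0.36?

(y -> y): 0.12 ≤ 0.12, so result = 1
(x & (y -> y)) = min(0.36, 1) = 0.36
(z -> (x & (y -> y))): 0.81 > 0.36, so result = 0.36
(y & y) = min(0.12, 0.12) = 0.12
((z -> (x & (y -> y))) -> (y & y)): 0.36 > 0.12, so result = 0.12
(y -> y): 0.12 ≤ 0.12, so result = 1
(z & z) = min(0.81, 0.81) = 0.81
(y -> (z & z)): 0.12 ≤ 0.81, so result = 1
((y -> y) -> (y -> (z & z))): 1 ≤ 1, so result = 1
~w: Gödel ¬ of 0.51 = 0 (operand ≠ 0)
(y & ~w) = min(0.12, 0) = 0
(((y -> y) -> (y -> (z & z))) & (y & ~w)) = min(1, 0) = 0
(((z -> (x & (y -> y))) -> (y & y)) | (((y -> y) -> (y -> (z & z))) & (y & ~w))) = max(0.12, 0) = 0.12

0.12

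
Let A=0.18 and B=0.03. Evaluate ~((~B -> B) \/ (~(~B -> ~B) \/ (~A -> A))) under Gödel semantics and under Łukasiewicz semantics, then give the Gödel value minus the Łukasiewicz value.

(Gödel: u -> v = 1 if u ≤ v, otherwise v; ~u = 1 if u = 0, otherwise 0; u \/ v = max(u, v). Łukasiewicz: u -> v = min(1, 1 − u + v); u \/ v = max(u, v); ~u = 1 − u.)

Gödel evaluation:
  ~B: Gödel ¬ of 0.03 = 0 (operand ≠ 0)
  (~B -> B): 0 ≤ 0.03, so result = 1
  ~B: Gödel ¬ of 0.03 = 0 (operand ≠ 0)
  ~B: Gödel ¬ of 0.03 = 0 (operand ≠ 0)
  (~B -> ~B): 0 ≤ 0, so result = 1
  ~(~B -> ~B): Gödel ¬ of 1 = 0 (operand ≠ 0)
  ~A: Gödel ¬ of 0.18 = 0 (operand ≠ 0)
  (~A -> A): 0 ≤ 0.18, so result = 1
  (~(~B -> ~B) \/ (~A -> A)) = max(0, 1) = 1
  ((~B -> B) \/ (~(~B -> ~B) \/ (~A -> A))) = max(1, 1) = 1
  ~((~B -> B) \/ (~(~B -> ~B) \/ (~A -> A))): Gödel ¬ of 1 = 0 (operand ≠ 0)
  Gödel value = 0
Łukasiewicz evaluation:
  ~B: Łukasiewicz ¬ gives 1 − 0.03 = 0.97
  (~B -> B): min(1, 1 − 0.97 + 0.03) = 0.06
  ~B: Łukasiewicz ¬ gives 1 − 0.03 = 0.97
  ~B: Łukasiewicz ¬ gives 1 − 0.03 = 0.97
  (~B -> ~B): min(1, 1 − 0.97 + 0.97) = 1
  ~(~B -> ~B): Łukasiewicz ¬ gives 1 − 1 = 0
  ~A: Łukasiewicz ¬ gives 1 − 0.18 = 0.82
  (~A -> A): min(1, 1 − 0.82 + 0.18) = 0.36
  (~(~B -> ~B) \/ (~A -> A)) = max(0, 0.36) = 0.36
  ((~B -> B) \/ (~(~B -> ~B) \/ (~A -> A))) = max(0.06, 0.36) = 0.36
  ~((~B -> B) \/ (~(~B -> ~B) \/ (~A -> A))): Łukasiewicz ¬ gives 1 − 0.36 = 0.64
  Łukasiewicz value = 0.64
Difference: 0 − 0.64 = -0.64

-0.64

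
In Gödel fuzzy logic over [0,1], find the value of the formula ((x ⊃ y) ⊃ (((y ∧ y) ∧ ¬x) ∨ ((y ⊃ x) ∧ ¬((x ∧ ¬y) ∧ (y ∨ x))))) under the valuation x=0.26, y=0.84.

(x ⊃ y): 0.26 ≤ 0.84, so result = 1
(y ∧ y) = min(0.84, 0.84) = 0.84
¬x: Gödel ¬ of 0.26 = 0 (operand ≠ 0)
((y ∧ y) ∧ ¬x) = min(0.84, 0) = 0
(y ⊃ x): 0.84 > 0.26, so result = 0.26
¬y: Gödel ¬ of 0.84 = 0 (operand ≠ 0)
(x ∧ ¬y) = min(0.26, 0) = 0
(y ∨ x) = max(0.84, 0.26) = 0.84
((x ∧ ¬y) ∧ (y ∨ x)) = min(0, 0.84) = 0
¬((x ∧ ¬y) ∧ (y ∨ x)): Gödel ¬ of 0 = 1 (operand is 0)
((y ⊃ x) ∧ ¬((x ∧ ¬y) ∧ (y ∨ x))) = min(0.26, 1) = 0.26
(((y ∧ y) ∧ ¬x) ∨ ((y ⊃ x) ∧ ¬((x ∧ ¬y) ∧ (y ∨ x)))) = max(0, 0.26) = 0.26
((x ⊃ y) ⊃ (((y ∧ y) ∧ ¬x) ∨ ((y ⊃ x) ∧ ¬((x ∧ ¬y) ∧ (y ∨ x))))): 1 > 0.26, so result = 0.26

0.26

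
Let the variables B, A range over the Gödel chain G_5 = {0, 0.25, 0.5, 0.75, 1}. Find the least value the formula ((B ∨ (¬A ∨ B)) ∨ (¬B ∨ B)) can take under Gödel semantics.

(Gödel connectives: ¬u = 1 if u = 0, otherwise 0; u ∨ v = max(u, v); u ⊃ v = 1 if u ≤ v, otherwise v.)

The minimum is attained at B = 0.25, A = 0.25:
  ¬A: Gödel ¬ of 0.25 = 0 (operand ≠ 0)
  (¬A ∨ B) = max(0, 0.25) = 0.25
  (B ∨ (¬A ∨ B)) = max(0.25, 0.25) = 0.25
  ¬B: Gödel ¬ of 0.25 = 0 (operand ≠ 0)
  (¬B ∨ B) = max(0, 0.25) = 0.25
  ((B ∨ (¬A ∨ B)) ∨ (¬B ∨ B)) = max(0.25, 0.25) = 0.25
Checking all 25 assignments confirms none give a value below 0.25.

0.25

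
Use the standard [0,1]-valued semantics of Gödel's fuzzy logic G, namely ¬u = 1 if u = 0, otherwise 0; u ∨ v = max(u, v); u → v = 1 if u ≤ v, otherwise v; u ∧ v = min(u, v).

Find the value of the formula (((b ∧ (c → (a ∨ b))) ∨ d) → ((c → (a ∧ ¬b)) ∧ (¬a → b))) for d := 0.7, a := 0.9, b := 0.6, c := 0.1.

0.00

(a ∨ b) = max(0.9, 0.6) = 0.9
(c → (a ∨ b)): 0.1 ≤ 0.9, so result = 1
(b ∧ (c → (a ∨ b))) = min(0.6, 1) = 0.6
((b ∧ (c → (a ∨ b))) ∨ d) = max(0.6, 0.7) = 0.7
¬b: Gödel ¬ of 0.6 = 0 (operand ≠ 0)
(a ∧ ¬b) = min(0.9, 0) = 0
(c → (a ∧ ¬b)): 0.1 > 0, so result = 0
¬a: Gödel ¬ of 0.9 = 0 (operand ≠ 0)
(¬a → b): 0 ≤ 0.6, so result = 1
((c → (a ∧ ¬b)) ∧ (¬a → b)) = min(0, 1) = 0
(((b ∧ (c → (a ∨ b))) ∨ d) → ((c → (a ∧ ¬b)) ∧ (¬a → b))): 0.7 > 0, so result = 0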